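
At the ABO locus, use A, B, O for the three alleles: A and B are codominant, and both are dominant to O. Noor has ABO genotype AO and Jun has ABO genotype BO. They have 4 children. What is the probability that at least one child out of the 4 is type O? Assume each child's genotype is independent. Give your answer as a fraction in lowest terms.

175/256

ABO cross AO × BO → 1/4 O, 1/4 A, 1/4 B, 1/4 AB.
So P(type O) = 1/4 per child.
P(none) = (3/4)^4 = 81/256; P(at least one) = 1 − 81/256 = 175/256.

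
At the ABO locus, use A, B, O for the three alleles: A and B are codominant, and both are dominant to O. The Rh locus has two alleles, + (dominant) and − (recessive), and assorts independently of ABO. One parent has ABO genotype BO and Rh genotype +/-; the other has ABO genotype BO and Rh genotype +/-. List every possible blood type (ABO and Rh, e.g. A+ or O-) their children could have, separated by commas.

Gametes from BO × BO give offspring ABO genotypes BB, BO, OO, i.e. phenotypes O, B.
Rh cross +/- × +/- → phenotypes Rh+, Rh-.
Combining independently: O+, O-, B+, B-.

O+, O-, B+, B-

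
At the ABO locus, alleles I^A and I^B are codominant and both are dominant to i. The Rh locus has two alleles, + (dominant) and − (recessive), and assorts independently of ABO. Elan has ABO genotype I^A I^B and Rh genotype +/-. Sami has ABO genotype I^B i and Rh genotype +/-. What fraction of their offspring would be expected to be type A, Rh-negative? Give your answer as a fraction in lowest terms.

1/16

ABO cross I^A I^B × I^B i → offspring phenotypes: 1/4 A, 1/2 B, 1/4 AB.
Rh cross +/- × +/- → 3/4 Rh+, 1/4 Rh-.
Independent loci: P(type A, Rh-negative) = 1/4 × 1/4 = 1/16.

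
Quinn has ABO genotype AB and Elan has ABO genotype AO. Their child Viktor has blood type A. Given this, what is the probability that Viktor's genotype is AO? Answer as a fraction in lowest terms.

1/2

Cross AB × AO → 1/4 AA, 1/4 AB, 1/4 AO, 1/4 BO.
Type-A genotypes among offspring: AA (1/4), AO (1/4); total 1/2.
P(AO | type A) = (1/4) / (1/2) = 1/2.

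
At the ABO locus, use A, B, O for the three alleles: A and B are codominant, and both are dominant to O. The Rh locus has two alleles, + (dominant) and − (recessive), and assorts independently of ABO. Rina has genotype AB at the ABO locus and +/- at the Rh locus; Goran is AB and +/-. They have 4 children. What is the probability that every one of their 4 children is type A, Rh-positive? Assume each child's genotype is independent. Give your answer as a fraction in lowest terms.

ABO cross AB × AB → 1/4 A, 1/4 B, 1/2 AB.
Rh cross +/- × +/- → 3/4 Rh+, 1/4 Rh-; so P(type A, Rh-positive) = 1/4 × 3/4 = 3/16 per child.
All 4 independent: (3/16)^4 = 81/65536.

81/65536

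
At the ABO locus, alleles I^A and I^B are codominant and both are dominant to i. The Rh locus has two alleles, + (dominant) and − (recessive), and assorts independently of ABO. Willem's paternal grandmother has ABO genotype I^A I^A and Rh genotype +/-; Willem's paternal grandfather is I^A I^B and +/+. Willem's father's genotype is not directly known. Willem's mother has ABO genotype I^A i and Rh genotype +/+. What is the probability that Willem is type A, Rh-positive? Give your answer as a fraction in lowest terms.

3/4

Willem's father's ABO genotype from I^A I^A × I^A I^B: 1/2 I^A I^A, 1/2 I^A I^B.
Crossing each possibility with the mother I^A i and summing P(type A): 1/2·1 + 1/2·1/2 = 3/4.
Similarly for Rh via the father's Rh distribution: P(Rh+) = 1.
Independent loci: 3/4 × 1 = 3/4.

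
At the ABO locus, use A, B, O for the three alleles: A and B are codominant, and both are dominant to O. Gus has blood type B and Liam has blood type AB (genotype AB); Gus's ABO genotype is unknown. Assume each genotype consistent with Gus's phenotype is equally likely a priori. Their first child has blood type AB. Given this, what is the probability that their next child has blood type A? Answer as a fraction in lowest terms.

Possible genotypes: Gus ∈ {BB, BO}; Liam ∈ {AB}.
Weight each parental genotype pair by prior × P(type-AB child):
  BB × AB: posterior weight 2/3; P(next child type A) = 0.
  BO × AB: posterior weight 1/3; P(next child type A) = 1/4.
Weighted sum = 1/12.

1/12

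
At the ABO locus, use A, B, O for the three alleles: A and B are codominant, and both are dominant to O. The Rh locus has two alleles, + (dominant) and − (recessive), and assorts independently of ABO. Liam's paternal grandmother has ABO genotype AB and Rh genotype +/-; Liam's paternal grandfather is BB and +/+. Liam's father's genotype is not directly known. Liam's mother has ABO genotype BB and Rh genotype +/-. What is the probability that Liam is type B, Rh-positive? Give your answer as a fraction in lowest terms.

Liam's father's ABO genotype from AB × BB: 1/2 AB, 1/2 BB.
Crossing each possibility with the mother BB and summing P(type B): 1/2·1/2 + 1/2·1 = 3/4.
Similarly for Rh via the father's Rh distribution: P(Rh+) = 7/8.
Independent loci: 3/4 × 7/8 = 21/32.

21/32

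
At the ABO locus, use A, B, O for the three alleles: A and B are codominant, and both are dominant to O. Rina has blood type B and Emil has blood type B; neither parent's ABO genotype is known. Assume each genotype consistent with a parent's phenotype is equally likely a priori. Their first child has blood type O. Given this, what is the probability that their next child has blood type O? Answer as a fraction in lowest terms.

1/4

Possible genotypes: Rina ∈ {BB, BO}; Emil ∈ {BB, BO}.
Weight each parental genotype pair by prior × P(type-O child):
  BO × BO: posterior weight 1; P(next child type O) = 1/4.
Weighted sum = 1/4.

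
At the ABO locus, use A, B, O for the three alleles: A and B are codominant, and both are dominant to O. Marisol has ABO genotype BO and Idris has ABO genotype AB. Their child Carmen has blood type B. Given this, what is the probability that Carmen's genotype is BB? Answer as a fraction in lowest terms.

1/2

Cross BO × AB → 1/4 AB, 1/4 AO, 1/4 BB, 1/4 BO.
Type-B genotypes among offspring: BB (1/4), BO (1/4); total 1/2.
P(BB | type B) = (1/4) / (1/2) = 1/2.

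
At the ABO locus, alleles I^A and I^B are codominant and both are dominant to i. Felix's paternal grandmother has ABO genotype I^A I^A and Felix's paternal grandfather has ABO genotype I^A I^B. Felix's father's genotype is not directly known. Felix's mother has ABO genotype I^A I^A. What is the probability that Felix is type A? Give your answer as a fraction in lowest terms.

3/4

Felix's father's ABO genotype from I^A I^A × I^A I^B: 1/2 I^A I^A, 1/2 I^A I^B.
Crossing each possibility with the mother I^A I^A and summing P(type A): 1/2·1 + 1/2·1/2 = 3/4.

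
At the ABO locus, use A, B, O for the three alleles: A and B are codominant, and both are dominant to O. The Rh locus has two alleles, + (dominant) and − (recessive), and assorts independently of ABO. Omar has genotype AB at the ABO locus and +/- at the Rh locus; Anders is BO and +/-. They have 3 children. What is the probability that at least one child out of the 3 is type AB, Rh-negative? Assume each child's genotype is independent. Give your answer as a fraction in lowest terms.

ABO cross AB × BO → 1/4 A, 1/2 B, 1/4 AB.
Rh cross +/- × +/- → 3/4 Rh+, 1/4 Rh-; so P(type AB, Rh-negative) = 1/4 × 1/4 = 1/16 per child.
P(none) = (15/16)^3 = 3375/4096; P(at least one) = 1 − 3375/4096 = 721/4096.

721/4096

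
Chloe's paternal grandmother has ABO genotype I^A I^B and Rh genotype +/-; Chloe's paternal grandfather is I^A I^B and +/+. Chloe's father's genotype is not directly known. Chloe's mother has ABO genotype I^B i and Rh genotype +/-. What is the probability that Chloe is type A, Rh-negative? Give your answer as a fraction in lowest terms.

Chloe's father's ABO genotype from I^A I^B × I^A I^B: 1/4 I^A I^A, 1/2 I^A I^B, 1/4 I^B I^B.
Crossing each possibility with the mother I^B i and summing P(type A): 1/4·1/2 + 1/2·1/4 + 1/4·0 = 1/4.
Similarly for Rh via the father's Rh distribution: P(Rh-) = 1/8.
Independent loci: 1/4 × 1/8 = 1/32.

1/32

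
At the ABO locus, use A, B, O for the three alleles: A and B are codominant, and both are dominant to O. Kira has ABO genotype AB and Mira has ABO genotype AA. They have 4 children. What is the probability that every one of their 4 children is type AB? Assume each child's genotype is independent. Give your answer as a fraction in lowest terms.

ABO cross AB × AA → 1/2 A, 1/2 AB.
So P(type AB) = 1/2 per child.
All 4 independent: (1/2)^4 = 1/16.

1/16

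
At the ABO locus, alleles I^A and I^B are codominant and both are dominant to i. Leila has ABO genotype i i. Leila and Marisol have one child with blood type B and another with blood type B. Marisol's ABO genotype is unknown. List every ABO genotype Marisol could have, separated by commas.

I^A I^B, I^B I^B, I^B i

For each candidate genotype of Marisol, check whether crossing it with i i can produce every observed child phenotype.
  I^A I^A → possible child types {A} ✗
  I^A I^B → possible child types {A, B} ✓
  I^A i → possible child types {O, A} ✗
  I^B I^B → possible child types {B} ✓
  I^B i → possible child types {O, B} ✓
  i i → possible child types {O} ✗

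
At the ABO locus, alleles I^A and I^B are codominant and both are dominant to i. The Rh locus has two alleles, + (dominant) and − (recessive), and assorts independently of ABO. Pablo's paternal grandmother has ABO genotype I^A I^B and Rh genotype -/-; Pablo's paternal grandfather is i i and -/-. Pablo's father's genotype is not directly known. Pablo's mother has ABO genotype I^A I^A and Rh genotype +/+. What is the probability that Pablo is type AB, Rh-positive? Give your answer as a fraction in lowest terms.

Pablo's father's ABO genotype from I^A I^B × i i: 1/2 I^A i, 1/2 I^B i.
Crossing each possibility with the mother I^A I^A and summing P(type AB): 1/2·0 + 1/2·1/2 = 1/4.
Similarly for Rh via the father's Rh distribution: P(Rh+) = 1.
Independent loci: 1/4 × 1 = 1/4.

1/4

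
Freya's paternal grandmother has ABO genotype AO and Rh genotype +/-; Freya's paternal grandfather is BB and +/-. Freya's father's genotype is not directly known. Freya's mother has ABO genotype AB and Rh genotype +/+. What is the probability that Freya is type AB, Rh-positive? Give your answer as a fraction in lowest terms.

Freya's father's ABO genotype from AO × BB: 1/2 AB, 1/2 BO.
Crossing each possibility with the mother AB and summing P(type AB): 1/2·1/2 + 1/2·1/4 = 3/8.
Similarly for Rh via the father's Rh distribution: P(Rh+) = 1.
Independent loci: 3/8 × 1 = 3/8.

3/8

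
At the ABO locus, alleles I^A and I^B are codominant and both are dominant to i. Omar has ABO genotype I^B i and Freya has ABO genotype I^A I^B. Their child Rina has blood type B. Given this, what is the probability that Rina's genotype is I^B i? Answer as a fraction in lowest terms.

1/2

Cross I^B i × I^A I^B → 1/4 I^A I^B, 1/4 I^A i, 1/4 I^B I^B, 1/4 I^B i.
Type-B genotypes among offspring: I^B I^B (1/4), I^B i (1/4); total 1/2.
P(I^B i | type B) = (1/4) / (1/2) = 1/2.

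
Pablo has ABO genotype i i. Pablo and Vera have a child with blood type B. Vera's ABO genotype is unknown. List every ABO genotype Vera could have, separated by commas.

For each candidate genotype of Vera, check whether crossing it with i i can produce every observed child phenotype.
  I^A I^A → possible child types {A} ✗
  I^A I^B → possible child types {A, B} ✓
  I^A i → possible child types {O, A} ✗
  I^B I^B → possible child types {B} ✓
  I^B i → possible child types {O, B} ✓
  i i → possible child types {O} ✗

I^A I^B, I^B I^B, I^B i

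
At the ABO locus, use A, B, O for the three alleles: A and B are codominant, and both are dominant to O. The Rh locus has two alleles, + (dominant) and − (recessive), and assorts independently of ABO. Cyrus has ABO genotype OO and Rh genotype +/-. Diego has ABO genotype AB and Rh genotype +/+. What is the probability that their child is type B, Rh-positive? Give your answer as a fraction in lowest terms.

1/2

ABO cross OO × AB → offspring phenotypes: 1/2 A, 1/2 B.
Rh cross +/- × +/+ → 1 Rh+.
Independent loci: P(type B, Rh-positive) = 1/2 × 1 = 1/2.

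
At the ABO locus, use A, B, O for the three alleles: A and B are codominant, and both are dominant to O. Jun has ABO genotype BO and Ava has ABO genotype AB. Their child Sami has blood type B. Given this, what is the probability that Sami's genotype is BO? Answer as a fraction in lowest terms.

1/2

Cross BO × AB → 1/4 AB, 1/4 AO, 1/4 BB, 1/4 BO.
Type-B genotypes among offspring: BB (1/4), BO (1/4); total 1/2.
P(BO | type B) = (1/4) / (1/2) = 1/2.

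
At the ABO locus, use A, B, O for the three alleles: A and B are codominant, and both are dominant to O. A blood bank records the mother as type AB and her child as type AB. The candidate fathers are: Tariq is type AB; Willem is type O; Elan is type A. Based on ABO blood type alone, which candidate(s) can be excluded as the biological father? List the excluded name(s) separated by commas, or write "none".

Willem

A candidate is excluded only if no genotype consistent with his phenotype could produce a type AB child with a type AB mother.
Willem (type O): no genotype consistent with that phenotype can produce a type-AB child with a type-AB mother.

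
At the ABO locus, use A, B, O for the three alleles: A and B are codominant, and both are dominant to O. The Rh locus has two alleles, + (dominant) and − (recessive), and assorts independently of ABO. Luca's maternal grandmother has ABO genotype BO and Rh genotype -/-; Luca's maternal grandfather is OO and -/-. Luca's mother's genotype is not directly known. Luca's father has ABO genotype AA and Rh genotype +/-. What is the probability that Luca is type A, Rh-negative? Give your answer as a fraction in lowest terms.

Luca's mother's ABO genotype from BO × OO: 1/2 BO, 1/2 OO.
Crossing each possibility with the father AA and summing P(type A): 1/2·1/2 + 1/2·1 = 3/4.
Similarly for Rh via the mother's Rh distribution: P(Rh-) = 1/2.
Independent loci: 3/4 × 1/2 = 3/8.

3/8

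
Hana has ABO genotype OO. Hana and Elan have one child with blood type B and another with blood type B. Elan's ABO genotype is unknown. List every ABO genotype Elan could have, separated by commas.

AB, BB, BO

For each candidate genotype of Elan, check whether crossing it with OO can produce every observed child phenotype.
  AA → possible child types {A} ✗
  AB → possible child types {A, B} ✓
  AO → possible child types {O, A} ✗
  BB → possible child types {B} ✓
  BO → possible child types {O, B} ✓
  OO → possible child types {O} ✗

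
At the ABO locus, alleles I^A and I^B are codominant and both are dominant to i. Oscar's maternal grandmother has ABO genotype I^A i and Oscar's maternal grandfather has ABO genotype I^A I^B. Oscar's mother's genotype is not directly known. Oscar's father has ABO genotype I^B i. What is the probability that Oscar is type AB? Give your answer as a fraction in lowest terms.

Oscar's mother's ABO genotype from I^A i × I^A I^B: 1/4 I^A I^A, 1/4 I^A I^B, 1/4 I^A i, 1/4 I^B i.
Crossing each possibility with the father I^B i and summing P(type AB): 1/4·1/2 + 1/4·1/4 + 1/4·1/4 + 1/4·0 = 1/4.

1/4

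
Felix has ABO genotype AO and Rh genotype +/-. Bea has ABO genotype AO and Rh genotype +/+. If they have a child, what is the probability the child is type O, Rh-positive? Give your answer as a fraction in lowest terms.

1/4

ABO cross AO × AO → offspring phenotypes: 1/4 O, 3/4 A.
Rh cross +/- × +/+ → 1 Rh+.
Independent loci: P(type O, Rh-positive) = 1/4 × 1 = 1/4.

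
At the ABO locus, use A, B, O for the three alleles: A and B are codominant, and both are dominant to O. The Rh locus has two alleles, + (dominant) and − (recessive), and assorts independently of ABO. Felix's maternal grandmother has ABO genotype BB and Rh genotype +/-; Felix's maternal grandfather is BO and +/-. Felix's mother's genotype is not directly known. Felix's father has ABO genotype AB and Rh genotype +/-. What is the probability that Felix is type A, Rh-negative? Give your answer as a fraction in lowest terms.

Felix's mother's ABO genotype from BB × BO: 1/2 BB, 1/2 BO.
Crossing each possibility with the father AB and summing P(type A): 1/2·0 + 1/2·1/4 = 1/8.
Similarly for Rh via the mother's Rh distribution: P(Rh-) = 1/4.
Independent loci: 1/8 × 1/4 = 1/32.

1/32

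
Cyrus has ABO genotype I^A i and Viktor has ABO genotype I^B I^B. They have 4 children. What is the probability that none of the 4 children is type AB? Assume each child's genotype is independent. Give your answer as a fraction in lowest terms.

1/16

ABO cross I^A i × I^B I^B → 1/2 B, 1/2 AB.
So P(type AB) = 1/2 per child.
P(not type AB) = 1/2 for one child; (1/2)^4 = 1/16.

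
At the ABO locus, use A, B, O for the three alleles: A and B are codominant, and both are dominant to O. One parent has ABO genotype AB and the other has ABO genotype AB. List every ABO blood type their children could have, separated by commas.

A, B, AB

Gametes from AB × AB give offspring ABO genotypes AA, AB, BB, i.e. phenotypes A, B, AB.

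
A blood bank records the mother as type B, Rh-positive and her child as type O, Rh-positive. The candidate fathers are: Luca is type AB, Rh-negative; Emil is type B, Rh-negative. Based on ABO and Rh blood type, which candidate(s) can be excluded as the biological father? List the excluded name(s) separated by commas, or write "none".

Luca

A candidate is excluded only if no genotype consistent with his phenotype could produce a type O, Rh-positive child with a type B, Rh-positive mother.
Luca (type AB, Rh-): no genotype consistent with that phenotype can produce a type-O Rh+ child with a type-B mother.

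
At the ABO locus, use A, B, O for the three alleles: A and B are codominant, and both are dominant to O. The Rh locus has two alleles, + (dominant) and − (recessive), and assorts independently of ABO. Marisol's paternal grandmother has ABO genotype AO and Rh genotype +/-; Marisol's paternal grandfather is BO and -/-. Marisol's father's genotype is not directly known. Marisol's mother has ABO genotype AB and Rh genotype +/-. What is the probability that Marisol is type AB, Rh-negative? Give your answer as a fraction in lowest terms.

Marisol's father's ABO genotype from AO × BO: 1/4 AB, 1/4 AO, 1/4 BO, 1/4 OO.
Crossing each possibility with the mother AB and summing P(type AB): 1/4·1/2 + 1/4·1/4 + 1/4·1/4 + 1/4·0 = 1/4.
Similarly for Rh via the father's Rh distribution: P(Rh-) = 3/8.
Independent loci: 1/4 × 3/8 = 3/32.

3/32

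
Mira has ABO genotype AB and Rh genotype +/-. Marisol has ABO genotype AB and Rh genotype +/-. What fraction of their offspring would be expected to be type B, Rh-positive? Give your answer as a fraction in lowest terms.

3/16

ABO cross AB × AB → offspring phenotypes: 1/4 A, 1/4 B, 1/2 AB.
Rh cross +/- × +/- → 3/4 Rh+, 1/4 Rh-.
Independent loci: P(type B, Rh-positive) = 1/4 × 3/4 = 3/16.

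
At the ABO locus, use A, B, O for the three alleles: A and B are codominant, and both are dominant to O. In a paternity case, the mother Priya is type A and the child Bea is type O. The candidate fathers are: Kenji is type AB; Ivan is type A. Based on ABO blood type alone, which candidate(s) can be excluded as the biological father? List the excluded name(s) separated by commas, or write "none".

Kenji

A candidate is excluded only if no genotype consistent with his phenotype could produce a type O child with a type A mother.
Kenji (type AB): no genotype consistent with that phenotype can produce a type-O child with a type-A mother.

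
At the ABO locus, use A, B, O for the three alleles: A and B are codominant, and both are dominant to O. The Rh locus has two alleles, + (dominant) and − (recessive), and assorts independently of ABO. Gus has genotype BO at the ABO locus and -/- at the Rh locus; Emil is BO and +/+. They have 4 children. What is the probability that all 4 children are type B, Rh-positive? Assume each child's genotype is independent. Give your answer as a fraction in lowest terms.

81/256

ABO cross BO × BO → 1/4 O, 3/4 B.
Rh cross -/- × +/+ → 1 Rh+; so P(type B, Rh-positive) = 3/4 × 1 = 3/4 per child.
All 4 independent: (3/4)^4 = 81/256.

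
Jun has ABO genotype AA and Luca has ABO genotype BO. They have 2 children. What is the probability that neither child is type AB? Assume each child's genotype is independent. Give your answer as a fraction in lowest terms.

ABO cross AA × BO → 1/2 A, 1/2 AB.
So P(type AB) = 1/2 per child.
P(not type AB) = 1/2 for one child; (1/2)^2 = 1/4.

1/4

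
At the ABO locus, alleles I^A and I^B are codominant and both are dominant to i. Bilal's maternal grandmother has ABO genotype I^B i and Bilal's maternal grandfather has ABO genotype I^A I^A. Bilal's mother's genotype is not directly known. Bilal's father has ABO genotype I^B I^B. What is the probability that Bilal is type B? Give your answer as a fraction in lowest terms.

Bilal's mother's ABO genotype from I^B i × I^A I^A: 1/2 I^A I^B, 1/2 I^A i.
Crossing each possibility with the father I^B I^B and summing P(type B): 1/2·1/2 + 1/2·1/2 = 1/2.

1/2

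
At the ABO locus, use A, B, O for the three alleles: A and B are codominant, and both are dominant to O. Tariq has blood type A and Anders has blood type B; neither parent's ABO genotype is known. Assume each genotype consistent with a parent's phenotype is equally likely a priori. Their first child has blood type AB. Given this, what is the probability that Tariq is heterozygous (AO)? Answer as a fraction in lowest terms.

1/3

Possible genotypes: Tariq ∈ {AA, AO}; Anders ∈ {BB, BO}.
Weight each parental genotype pair by prior × P(type-AB child):
  AA × BB: posterior weight 4/9.
  AA × BO: posterior weight 2/9.
  AO × BB: posterior weight 2/9.
  AO × BO: posterior weight 1/9.
Sum the posterior weight over pairs where Tariq is AO: 1/3.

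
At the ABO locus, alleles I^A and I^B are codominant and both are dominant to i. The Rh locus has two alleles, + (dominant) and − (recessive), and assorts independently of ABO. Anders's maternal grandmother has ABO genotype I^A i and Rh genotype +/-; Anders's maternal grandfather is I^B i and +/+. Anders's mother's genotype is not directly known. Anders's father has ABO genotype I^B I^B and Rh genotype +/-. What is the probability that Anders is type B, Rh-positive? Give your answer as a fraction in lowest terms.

21/32

Anders's mother's ABO genotype from I^A i × I^B i: 1/4 I^A I^B, 1/4 I^A i, 1/4 I^B i, 1/4 i i.
Crossing each possibility with the father I^B I^B and summing P(type B): 1/4·1/2 + 1/4·1/2 + 1/4·1 + 1/4·1 = 3/4.
Similarly for Rh via the mother's Rh distribution: P(Rh+) = 7/8.
Independent loci: 3/4 × 7/8 = 21/32.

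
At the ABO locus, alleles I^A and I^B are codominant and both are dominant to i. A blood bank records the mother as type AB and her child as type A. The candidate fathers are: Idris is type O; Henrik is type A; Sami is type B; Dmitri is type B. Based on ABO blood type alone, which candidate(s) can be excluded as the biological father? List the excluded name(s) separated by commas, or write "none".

none

A candidate is excluded only if no genotype consistent with his phenotype could produce a type A child with a type AB mother.
Every candidate has at least one consistent genotype combination, so none can be excluded.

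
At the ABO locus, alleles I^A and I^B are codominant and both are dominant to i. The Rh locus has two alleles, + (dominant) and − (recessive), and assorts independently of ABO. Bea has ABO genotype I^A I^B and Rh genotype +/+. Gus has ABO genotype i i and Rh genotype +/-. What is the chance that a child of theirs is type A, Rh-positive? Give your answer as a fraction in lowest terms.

1/2

ABO cross I^A I^B × i i → offspring phenotypes: 1/2 A, 1/2 B.
Rh cross +/+ × +/- → 1 Rh+.
Independent loci: P(type A, Rh-positive) = 1/2 × 1 = 1/2.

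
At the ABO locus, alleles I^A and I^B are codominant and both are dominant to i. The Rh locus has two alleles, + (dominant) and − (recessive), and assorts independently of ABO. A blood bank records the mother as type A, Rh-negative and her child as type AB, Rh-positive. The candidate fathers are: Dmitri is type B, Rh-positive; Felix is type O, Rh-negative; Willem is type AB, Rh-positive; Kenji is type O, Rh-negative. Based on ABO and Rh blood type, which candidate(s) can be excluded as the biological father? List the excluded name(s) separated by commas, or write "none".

Felix, Kenji

A candidate is excluded only if no genotype consistent with his phenotype could produce a type AB, Rh-positive child with a type A, Rh-negative mother.
Felix (type O, Rh-): no genotype consistent with that phenotype can produce a type-AB Rh+ child with a type-A mother.
Kenji (type O, Rh-): no genotype consistent with that phenotype can produce a type-AB Rh+ child with a type-A mother.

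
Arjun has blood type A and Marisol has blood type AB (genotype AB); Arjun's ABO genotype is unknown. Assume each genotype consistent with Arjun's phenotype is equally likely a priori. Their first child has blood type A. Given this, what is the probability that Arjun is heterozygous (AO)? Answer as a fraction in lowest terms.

1/2

Possible genotypes: Arjun ∈ {AA, AO}; Marisol ∈ {AB}.
Weight each parental genotype pair by prior × P(type-A child):
  AA × AB: posterior weight 1/2.
  AO × AB: posterior weight 1/2.
Sum the posterior weight over pairs where Arjun is AO: 1/2.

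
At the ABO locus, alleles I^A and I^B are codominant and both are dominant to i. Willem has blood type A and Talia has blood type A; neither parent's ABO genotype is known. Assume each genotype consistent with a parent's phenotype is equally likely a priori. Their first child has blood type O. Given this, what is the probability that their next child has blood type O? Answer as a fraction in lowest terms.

Possible genotypes: Willem ∈ {I^A I^A, I^A i}; Talia ∈ {I^A I^A, I^A i}.
Weight each parental genotype pair by prior × P(type-O child):
  I^A i × I^A i: posterior weight 1; P(next child type O) = 1/4.
Weighted sum = 1/4.

1/4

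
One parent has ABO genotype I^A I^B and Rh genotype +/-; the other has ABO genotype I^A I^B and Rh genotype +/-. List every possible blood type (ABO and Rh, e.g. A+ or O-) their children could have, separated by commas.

Gametes from I^A I^B × I^A I^B give offspring ABO genotypes I^A I^A, I^A I^B, I^B I^B, i.e. phenotypes A, B, AB.
Rh cross +/- × +/- → phenotypes Rh+, Rh-.
Combining independently: A+, A-, B+, B-, AB+, AB-.

A+, A-, B+, B-, AB+, AB-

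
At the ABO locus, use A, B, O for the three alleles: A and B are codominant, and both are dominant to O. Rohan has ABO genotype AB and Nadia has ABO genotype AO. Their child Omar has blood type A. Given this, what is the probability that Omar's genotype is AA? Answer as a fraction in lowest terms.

1/2

Cross AB × AO → 1/4 AA, 1/4 AB, 1/4 AO, 1/4 BO.
Type-A genotypes among offspring: AA (1/4), AO (1/4); total 1/2.
P(AA | type A) = (1/4) / (1/2) = 1/2.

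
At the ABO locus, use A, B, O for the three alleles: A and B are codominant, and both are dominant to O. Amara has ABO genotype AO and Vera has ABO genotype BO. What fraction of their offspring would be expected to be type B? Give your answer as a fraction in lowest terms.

ABO cross AO × BO → offspring phenotypes: 1/4 O, 1/4 A, 1/4 B, 1/4 AB.
So P(type B) = 1/4.

1/4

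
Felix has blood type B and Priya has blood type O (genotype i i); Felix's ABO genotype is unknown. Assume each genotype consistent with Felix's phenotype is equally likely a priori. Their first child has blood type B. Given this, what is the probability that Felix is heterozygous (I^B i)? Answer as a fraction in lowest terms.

1/3

Possible genotypes: Felix ∈ {I^B I^B, I^B i}; Priya ∈ {i i}.
Weight each parental genotype pair by prior × P(type-B child):
  I^B I^B × i i: posterior weight 2/3.
  I^B i × i i: posterior weight 1/3.
Sum the posterior weight over pairs where Felix is I^B i: 1/3.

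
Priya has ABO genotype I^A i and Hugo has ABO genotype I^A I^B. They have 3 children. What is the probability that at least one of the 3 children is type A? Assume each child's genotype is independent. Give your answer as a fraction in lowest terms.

7/8

ABO cross I^A i × I^A I^B → 1/2 A, 1/4 B, 1/4 AB.
So P(type A) = 1/2 per child.
P(none) = (1/2)^3 = 1/8; P(at least one) = 1 − 1/8 = 7/8.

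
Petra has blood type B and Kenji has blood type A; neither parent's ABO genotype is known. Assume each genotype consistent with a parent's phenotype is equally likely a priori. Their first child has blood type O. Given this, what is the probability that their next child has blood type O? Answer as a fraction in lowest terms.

1/4

Possible genotypes: Petra ∈ {I^B I^B, I^B i}; Kenji ∈ {I^A I^A, I^A i}.
Weight each parental genotype pair by prior × P(type-O child):
  I^B i × I^A i: posterior weight 1; P(next child type O) = 1/4.
Weighted sum = 1/4.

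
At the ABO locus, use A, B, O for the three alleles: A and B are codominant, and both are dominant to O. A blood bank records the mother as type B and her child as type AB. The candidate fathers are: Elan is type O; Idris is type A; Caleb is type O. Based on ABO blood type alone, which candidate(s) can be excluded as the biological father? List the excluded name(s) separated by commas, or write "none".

A candidate is excluded only if no genotype consistent with his phenotype could produce a type AB child with a type B mother.
Elan (type O): no genotype consistent with that phenotype can produce a type-AB child with a type-B mother.
Caleb (type O): no genotype consistent with that phenotype can produce a type-AB child with a type-B mother.

Elan, Caleb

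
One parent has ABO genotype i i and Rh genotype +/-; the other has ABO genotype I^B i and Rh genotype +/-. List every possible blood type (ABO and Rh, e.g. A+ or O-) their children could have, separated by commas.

O+, O-, B+, B-

Gametes from i i × I^B i give offspring ABO genotypes I^B i, i i, i.e. phenotypes O, B.
Rh cross +/- × +/- → phenotypes Rh+, Rh-.
Combining independently: O+, O-, B+, B-.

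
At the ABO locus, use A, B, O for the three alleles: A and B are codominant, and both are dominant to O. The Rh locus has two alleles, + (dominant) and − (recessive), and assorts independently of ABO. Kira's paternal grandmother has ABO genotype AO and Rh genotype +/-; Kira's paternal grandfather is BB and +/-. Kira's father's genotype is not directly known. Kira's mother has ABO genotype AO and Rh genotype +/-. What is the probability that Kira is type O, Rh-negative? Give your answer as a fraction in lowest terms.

Kira's father's ABO genotype from AO × BB: 1/2 AB, 1/2 BO.
Crossing each possibility with the mother AO and summing P(type O): 1/2·0 + 1/2·1/4 = 1/8.
Similarly for Rh via the father's Rh distribution: P(Rh-) = 1/4.
Independent loci: 1/8 × 1/4 = 1/32.

1/32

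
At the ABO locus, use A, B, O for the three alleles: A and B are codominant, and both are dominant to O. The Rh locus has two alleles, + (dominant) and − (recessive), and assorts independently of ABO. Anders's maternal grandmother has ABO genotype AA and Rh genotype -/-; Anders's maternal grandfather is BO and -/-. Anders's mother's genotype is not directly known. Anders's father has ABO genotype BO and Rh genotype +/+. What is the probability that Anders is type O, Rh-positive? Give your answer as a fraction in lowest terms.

Anders's mother's ABO genotype from AA × BO: 1/2 AB, 1/2 AO.
Crossing each possibility with the father BO and summing P(type O): 1/2·0 + 1/2·1/4 = 1/8.
Similarly for Rh via the mother's Rh distribution: P(Rh+) = 1.
Independent loci: 1/8 × 1 = 1/8.

1/8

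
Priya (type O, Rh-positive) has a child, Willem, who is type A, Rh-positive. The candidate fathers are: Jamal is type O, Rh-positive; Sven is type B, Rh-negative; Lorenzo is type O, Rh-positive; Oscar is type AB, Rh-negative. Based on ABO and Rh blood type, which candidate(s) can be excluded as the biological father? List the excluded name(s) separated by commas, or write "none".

A candidate is excluded only if no genotype consistent with his phenotype could produce a type A, Rh-positive child with a type O, Rh-positive mother.
Jamal (type O, Rh+): no genotype consistent with that phenotype can produce a type-A Rh+ child with a type-O mother.
Sven (type B, Rh-): no genotype consistent with that phenotype can produce a type-A Rh+ child with a type-O mother.
Lorenzo (type O, Rh+): no genotype consistent with that phenotype can produce a type-A Rh+ child with a type-O mother.

Jamal, Sven, Lorenzo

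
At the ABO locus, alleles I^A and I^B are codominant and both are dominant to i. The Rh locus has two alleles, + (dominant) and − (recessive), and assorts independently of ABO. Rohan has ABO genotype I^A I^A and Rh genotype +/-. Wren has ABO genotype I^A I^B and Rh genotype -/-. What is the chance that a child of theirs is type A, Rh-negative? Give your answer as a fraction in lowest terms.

1/4

ABO cross I^A I^A × I^A I^B → offspring phenotypes: 1/2 A, 1/2 AB.
Rh cross +/- × -/- → 1/2 Rh+, 1/2 Rh-.
Independent loci: P(type A, Rh-negative) = 1/2 × 1/2 = 1/4.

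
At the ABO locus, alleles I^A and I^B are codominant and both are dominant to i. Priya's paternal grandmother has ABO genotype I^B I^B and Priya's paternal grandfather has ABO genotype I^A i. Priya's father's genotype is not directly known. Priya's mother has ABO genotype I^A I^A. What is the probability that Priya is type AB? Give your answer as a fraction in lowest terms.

Priya's father's ABO genotype from I^B I^B × I^A i: 1/2 I^A I^B, 1/2 I^B i.
Crossing each possibility with the mother I^A I^A and summing P(type AB): 1/2·1/2 + 1/2·1/2 = 1/2.

1/2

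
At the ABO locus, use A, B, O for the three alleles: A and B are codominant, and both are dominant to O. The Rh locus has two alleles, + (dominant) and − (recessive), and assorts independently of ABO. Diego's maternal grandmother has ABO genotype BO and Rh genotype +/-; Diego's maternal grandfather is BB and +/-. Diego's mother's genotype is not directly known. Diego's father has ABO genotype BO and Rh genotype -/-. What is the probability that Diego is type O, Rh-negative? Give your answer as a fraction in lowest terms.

1/16

Diego's mother's ABO genotype from BO × BB: 1/2 BB, 1/2 BO.
Crossing each possibility with the father BO and summing P(type O): 1/2·0 + 1/2·1/4 = 1/8.
Similarly for Rh via the mother's Rh distribution: P(Rh-) = 1/2.
Independent loci: 1/8 × 1/2 = 1/16.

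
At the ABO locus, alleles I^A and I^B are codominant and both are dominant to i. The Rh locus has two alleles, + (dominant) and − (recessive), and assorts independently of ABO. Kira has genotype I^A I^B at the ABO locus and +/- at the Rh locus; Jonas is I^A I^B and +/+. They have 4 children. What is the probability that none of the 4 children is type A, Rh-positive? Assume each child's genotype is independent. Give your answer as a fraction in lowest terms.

81/256

ABO cross I^A I^B × I^A I^B → 1/4 A, 1/4 B, 1/2 AB.
Rh cross +/- × +/+ → 1 Rh+; so P(type A, Rh-positive) = 1/4 × 1 = 1/4 per child.
P(not type A, Rh-positive) = 3/4 for one child; (3/4)^4 = 81/256.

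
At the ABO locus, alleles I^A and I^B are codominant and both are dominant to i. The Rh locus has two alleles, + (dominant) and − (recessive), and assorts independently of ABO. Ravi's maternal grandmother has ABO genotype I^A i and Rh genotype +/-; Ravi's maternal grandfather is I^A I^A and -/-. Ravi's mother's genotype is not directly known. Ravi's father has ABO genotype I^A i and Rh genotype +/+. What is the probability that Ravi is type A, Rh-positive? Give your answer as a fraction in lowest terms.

Ravi's mother's ABO genotype from I^A i × I^A I^A: 1/2 I^A I^A, 1/2 I^A i.
Crossing each possibility with the father I^A i and summing P(type A): 1/2·1 + 1/2·3/4 = 7/8.
Similarly for Rh via the mother's Rh distribution: P(Rh+) = 1.
Independent loci: 7/8 × 1 = 7/8.

7/8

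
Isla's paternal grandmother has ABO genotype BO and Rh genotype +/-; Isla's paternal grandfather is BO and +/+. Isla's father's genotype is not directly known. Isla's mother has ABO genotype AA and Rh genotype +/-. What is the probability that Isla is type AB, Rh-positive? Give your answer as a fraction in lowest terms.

7/16

Isla's father's ABO genotype from BO × BO: 1/4 BB, 1/2 BO, 1/4 OO.
Crossing each possibility with the mother AA and summing P(type AB): 1/4·1 + 1/2·1/2 + 1/4·0 = 1/2.
Similarly for Rh via the father's Rh distribution: P(Rh+) = 7/8.
Independent loci: 1/2 × 7/8 = 7/16.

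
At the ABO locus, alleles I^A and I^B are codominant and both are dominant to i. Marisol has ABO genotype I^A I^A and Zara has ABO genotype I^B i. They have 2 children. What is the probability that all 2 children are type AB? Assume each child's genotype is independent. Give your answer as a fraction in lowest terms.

1/4

ABO cross I^A I^A × I^B i → 1/2 A, 1/2 AB.
So P(type AB) = 1/2 per child.
All 2 independent: (1/2)^2 = 1/4.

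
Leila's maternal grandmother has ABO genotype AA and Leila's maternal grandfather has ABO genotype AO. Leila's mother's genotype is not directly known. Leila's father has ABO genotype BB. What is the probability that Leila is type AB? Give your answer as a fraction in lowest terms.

3/4

Leila's mother's ABO genotype from AA × AO: 1/2 AA, 1/2 AO.
Crossing each possibility with the father BB and summing P(type AB): 1/2·1 + 1/2·1/2 = 3/4.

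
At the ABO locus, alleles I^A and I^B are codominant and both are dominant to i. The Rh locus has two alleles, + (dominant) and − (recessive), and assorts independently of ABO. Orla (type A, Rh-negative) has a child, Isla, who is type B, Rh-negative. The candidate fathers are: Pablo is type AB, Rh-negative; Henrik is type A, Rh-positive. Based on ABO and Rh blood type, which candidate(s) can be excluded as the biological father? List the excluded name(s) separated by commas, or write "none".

A candidate is excluded only if no genotype consistent with his phenotype could produce a type B, Rh-negative child with a type A, Rh-negative mother.
Henrik (type A, Rh+): no genotype consistent with that phenotype can produce a type-B Rh- child with a type-A mother.

Henrik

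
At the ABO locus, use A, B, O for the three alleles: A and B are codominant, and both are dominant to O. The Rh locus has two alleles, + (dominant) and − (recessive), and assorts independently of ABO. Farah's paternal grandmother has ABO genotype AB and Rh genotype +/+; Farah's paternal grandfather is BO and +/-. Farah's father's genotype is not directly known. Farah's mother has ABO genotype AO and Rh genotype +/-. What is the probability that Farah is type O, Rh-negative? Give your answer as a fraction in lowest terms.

1/64

Farah's father's ABO genotype from AB × BO: 1/4 AB, 1/4 AO, 1/4 BB, 1/4 BO.
Crossing each possibility with the mother AO and summing P(type O): 1/4·0 + 1/4·1/4 + 1/4·0 + 1/4·1/4 = 1/8.
Similarly for Rh via the father's Rh distribution: P(Rh-) = 1/8.
Independent loci: 1/8 × 1/8 = 1/64.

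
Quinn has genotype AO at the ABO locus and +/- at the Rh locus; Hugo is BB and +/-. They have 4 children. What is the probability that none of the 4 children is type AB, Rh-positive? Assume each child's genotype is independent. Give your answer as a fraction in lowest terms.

625/4096

ABO cross AO × BB → 1/2 B, 1/2 AB.
Rh cross +/- × +/- → 3/4 Rh+, 1/4 Rh-; so P(type AB, Rh-positive) = 1/2 × 3/4 = 3/8 per child.
P(not type AB, Rh-positive) = 5/8 for one child; (5/8)^4 = 625/4096.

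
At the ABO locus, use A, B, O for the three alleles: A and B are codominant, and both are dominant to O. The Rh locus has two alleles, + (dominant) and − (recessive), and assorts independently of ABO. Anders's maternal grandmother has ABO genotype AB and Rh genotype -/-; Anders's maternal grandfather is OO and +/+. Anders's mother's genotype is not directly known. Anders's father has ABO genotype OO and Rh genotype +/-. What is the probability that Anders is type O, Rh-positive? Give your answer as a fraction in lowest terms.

Anders's mother's ABO genotype from AB × OO: 1/2 AO, 1/2 BO.
Crossing each possibility with the father OO and summing P(type O): 1/2·1/2 + 1/2·1/2 = 1/2.
Similarly for Rh via the mother's Rh distribution: P(Rh+) = 3/4.
Independent loci: 1/2 × 3/4 = 3/8.

3/8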